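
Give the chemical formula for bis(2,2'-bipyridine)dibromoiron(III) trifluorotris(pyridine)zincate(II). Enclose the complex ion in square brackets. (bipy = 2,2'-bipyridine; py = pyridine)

[Fe(bipy)2Br2][ZnF3(py)3]

Cation [Fe…]: ligand charges -2, Fe(III) ⇒ ion charge 1+.
Anion [Zn…]: ligand charges -3, Zn(II) ⇒ ion charge 1−.
One 1+ cation balances one 1− anion.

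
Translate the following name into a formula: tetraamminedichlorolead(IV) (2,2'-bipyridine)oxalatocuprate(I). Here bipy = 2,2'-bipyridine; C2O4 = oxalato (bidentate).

[PbCl2(NH3)4][Cu(bipy)(C2O4)]2

Cation [Pb…]: ligand charges -2, Pb(IV) ⇒ ion charge 2+.
Anion [Cu…]: ligand charges -2, Cu(I) ⇒ ion charge 1−.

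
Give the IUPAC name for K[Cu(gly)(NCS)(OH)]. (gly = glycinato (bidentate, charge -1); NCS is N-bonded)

The 1 potassium counter-ion carries a total charge of +1, so each complex ion is 1−.
Ligand charges: 1×hydroxo (-1 each), 1×glycinato (-1 each), 1×isothiocyanato (-1 each); total -3. So Cu + (-3) = 1−, giving Cu = +2.
Ligands are named alphabetically: glycinato before hydroxo before isothiocyanato.
The complex ion is anionic, so copper takes the -ate form cuprate(II).

potassium (glycinato)hydroxoisothiocyanatocuprate(II)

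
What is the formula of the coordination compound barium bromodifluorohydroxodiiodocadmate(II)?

Ligands: 1 bromo (Br, -1), 2 iodo (I, -1), 1 hydroxo (OH, -1), 2 fluoro (F, -1). Ligand charge sum = -6.
With Cd in oxidation state +2, the complex ion is [Cd...]^4−.
Charge balance with barium (+2) requires 1 complex ion per 2 barium.

Ba2[CdBrF2I2(OH)]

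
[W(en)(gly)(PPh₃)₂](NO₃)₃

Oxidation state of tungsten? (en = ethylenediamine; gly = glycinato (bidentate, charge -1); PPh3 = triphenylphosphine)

+4

3 nitrate outside the brackets (-1 each) → the complex ion is 3+.
Ligand charges: 1×en neutral; 1×gly = -1; 2×PPh3 neutral; sum -1.
W + (-1) = 3+ ⇒ W is +4.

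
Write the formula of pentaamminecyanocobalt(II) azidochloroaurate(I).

[Co(CN)(NH3)5][AuCl(N3)]

Cation [Co…]: ligand charges -1, Co(II) ⇒ ion charge 1+.
Anion [Au…]: ligand charges -2, Au(I) ⇒ ion charge 1−.
One 1+ cation balances one 1− anion.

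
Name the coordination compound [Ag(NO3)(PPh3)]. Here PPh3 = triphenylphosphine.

There is no counter-ion, so the complex is neutral overall.
Ligand charges: 1×nitrato (-1 each), 1×triphenylphosphine (neutral); total -1. So Ag + (-1) = 0, giving Ag = +1.
Ligands are named alphabetically: nitrato before triphenylphosphine.

nitrato(triphenylphosphine)silver(I)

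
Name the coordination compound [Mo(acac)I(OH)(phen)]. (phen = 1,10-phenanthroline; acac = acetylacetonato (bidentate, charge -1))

(acetylacetonato)hydroxoiodo(1,10-phenanthroline)molybdenum(III)

There is no counter-ion, so the complex is neutral overall.
Ligand charges: 1×hydroxo (-1 each), 1×iodo (-1 each), 1×1,10-phenanthroline (neutral), 1×acetylacetonato (-1 each); total -3. So Mo + (-3) = 0, giving Mo = +3.
Ligands are named alphabetically: acetylacetonato before hydroxo before iodo before phenanthroline.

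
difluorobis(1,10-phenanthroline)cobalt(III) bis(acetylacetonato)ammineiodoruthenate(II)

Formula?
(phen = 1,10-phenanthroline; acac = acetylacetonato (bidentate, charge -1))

Cation [Co…]: ligand charges -2, Co(III) ⇒ ion charge 1+.
Anion [Ru…]: ligand charges -3, Ru(II) ⇒ ion charge 1−.

[CoF2(phen)2][Ru(acac)2I(NH3)]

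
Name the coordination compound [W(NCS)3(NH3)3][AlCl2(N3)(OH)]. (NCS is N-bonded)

triamminetriisothiocyanatotungsten(IV) azidodichlorohydroxoaluminate(III)

Aluminium is always +3 in its complexes; the anion's ligand charges sum to -4, so the complex anion is 1−.
A 1:1 salt means the cation carries the equal and opposite charge, 1+.
Cation: ligand charges sum to -3; for the ion to be 1+, W = +4.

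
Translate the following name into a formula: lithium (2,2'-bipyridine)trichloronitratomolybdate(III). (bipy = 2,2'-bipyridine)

Li[Mo(bipy)Cl3(NO3)]

Ligands: 1 nitrato (NO3, -1), 1 2,2'-bipyridine (bipy, neutral), 3 chloro (Cl, -1). Ligand charge sum = -4.
With Mo in oxidation state +3, the complex ion is [Mo...]^1−.
Charge balance with lithium (+1) requires 1 complex ion per 1 lithium.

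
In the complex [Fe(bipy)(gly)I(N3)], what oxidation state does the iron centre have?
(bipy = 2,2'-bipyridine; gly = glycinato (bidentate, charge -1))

+3

No counter-ion: the bracketed complex is neutral.
Ligand charges: 1×I = -1; 1×bipy neutral; 1×N3 = -1; 1×gly = -1; sum -3.
Fe + (-3) = 0 ⇒ Fe is +3.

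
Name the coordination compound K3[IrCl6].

The 3 potassium counter-ions carry a total charge of +3, so each complex ion is 3−.
Ligand charges: 6×chloro (-1 each); total -6. So Ir + (-6) = 3−, giving Ir = +3.
The complex ion is anionic, so iridium takes the -ate form iridate(III).

potassium hexachloroiridate(III)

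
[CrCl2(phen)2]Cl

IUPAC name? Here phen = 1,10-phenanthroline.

The 1 chloride counter-ion carries a total charge of -1, so each complex ion is 1+.
Ligand charges: 2×1,10-phenanthroline (neutral), 2×chloro (-1 each); total -2. So Cr + (-2) = 1+, giving Cr = +3.
Ligands are named alphabetically: chloro before phenanthroline.

dichlorobis(1,10-phenanthroline)chromium(III) chloride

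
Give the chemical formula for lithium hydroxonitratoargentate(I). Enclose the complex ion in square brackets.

Ligands: 1 nitrato (NO3, -1), 1 hydroxo (OH, -1). Ligand charge sum = -2.
Charge balance with lithium (+1) requires 1 complex ion per 1 lithium.

Li[Ag(NO3)(OH)]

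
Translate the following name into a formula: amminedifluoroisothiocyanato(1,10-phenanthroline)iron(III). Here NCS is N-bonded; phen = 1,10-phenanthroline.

Ligands: 1 isothiocyanato (NCS, -1), 1 ammine (NH3, neutral), 1 1,10-phenanthroline (phen, neutral), 2 fluoro (F, -1). Ligand charge sum = -3.
With Fe in oxidation state +3, the complex ion is [Fe...].

[FeF2(NCS)(NH3)(phen)]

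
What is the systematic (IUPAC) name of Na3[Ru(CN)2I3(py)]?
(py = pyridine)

The 3 sodium counter-ions carry a total charge of +3, so each complex ion is 3−.
Ligand charges: 3×iodo (-1 each), 1×pyridine (neutral), 2×cyano (-1 each); total -5. So Ru + (-5) = 3−, giving Ru = +2.
The complex ion is anionic, so ruthenium takes the -ate form ruthenate(II).

sodium dicyanotriiodo(pyridine)ruthenate(II)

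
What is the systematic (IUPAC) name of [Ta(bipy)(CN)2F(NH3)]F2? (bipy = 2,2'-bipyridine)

The 2 fluoride counter-ions carry a total charge of -2, so each complex ion is 2+.
Ligand charges: 2×cyano (-1 each), 1×2,2'-bipyridine (neutral), 1×fluoro (-1 each), 1×ammine (neutral); total -3. So Ta + (-3) = 2+, giving Ta = +5.
Ligands are named alphabetically: ammine before bipyridine before cyano before fluoro.

ammine(2,2'-bipyridine)dicyanofluorotantalum(V) fluoride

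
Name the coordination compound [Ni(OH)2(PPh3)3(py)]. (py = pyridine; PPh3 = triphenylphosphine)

There is no counter-ion, so the complex is neutral overall.
Ligand charges: 1×pyridine (neutral), 3×triphenylphosphine (neutral), 2×hydroxo (-1 each); total -2. So Ni + (-2) = 0, giving Ni = +2.
Ligands are named alphabetically: hydroxo before pyridine before triphenylphosphine.

dihydroxo(pyridine)tris(triphenylphosphine)nickel(II)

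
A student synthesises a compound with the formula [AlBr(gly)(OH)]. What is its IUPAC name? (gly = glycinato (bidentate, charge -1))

There is no counter-ion, so the complex is neutral overall.
Ligand charges: 1×glycinato (-1 each), 1×bromo (-1 each), 1×hydroxo (-1 each); total -3. So Al + (-3) = 0, giving Al = +3.
Ligands are named alphabetically: bromo before glycinato before hydroxo.

bromo(glycinato)hydroxoaluminium(III)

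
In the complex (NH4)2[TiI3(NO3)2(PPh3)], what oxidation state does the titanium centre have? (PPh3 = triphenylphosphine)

2 ammonium outside the brackets (+1 each) → the complex ion is 2−.
Ligand charges: 1×PPh3 neutral; 3×I = -3; 2×NO3 = -2; sum -5.
Ti + (-5) = 2− ⇒ Ti is +3.

+3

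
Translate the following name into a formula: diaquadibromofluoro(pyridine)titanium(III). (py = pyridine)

Ligands: 2 aqua (H2O, neutral), 2 bromo (Br, -1), 1 fluoro (F, -1), 1 pyridine (py, neutral). Ligand charge sum = -3.
With Ti in oxidation state +3, the complex ion is [Ti...].

[TiBr2F(H2O)2(py)]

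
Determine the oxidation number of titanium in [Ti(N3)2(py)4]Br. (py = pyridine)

1 bromide outside the brackets (-1 each) → the complex ion is 1+.
Ligand charges: 4×py neutral; 2×N3 = -2; sum -2.
Ti + (-2) = 1+ ⇒ Ti is +3.

+3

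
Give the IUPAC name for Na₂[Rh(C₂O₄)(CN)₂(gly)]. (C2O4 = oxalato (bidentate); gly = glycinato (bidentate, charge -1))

The 2 sodium counter-ions carry a total charge of +2, so each complex ion is 2−.
Ligand charges: 1×oxalato (-2 each), 1×glycinato (-1 each), 2×cyano (-1 each); total -5. So Rh + (-5) = 2−, giving Rh = +3.
The complex ion is anionic, so rhodium takes the -ate form rhodate(III).

sodium dicyano(glycinato)oxalatorhodate(III)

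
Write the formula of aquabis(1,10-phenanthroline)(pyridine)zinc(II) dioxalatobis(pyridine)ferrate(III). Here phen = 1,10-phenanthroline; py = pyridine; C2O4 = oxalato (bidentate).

Cation [Zn…]: ligand charges 0, Zn(II) ⇒ ion charge 2+.
Anion [Fe…]: ligand charges -4, Fe(III) ⇒ ion charge 1−.
One 2+ cation requires 2 of the 1− anion.

[Zn(H2O)(phen)2(py)][Fe(C2O4)2(py)2]2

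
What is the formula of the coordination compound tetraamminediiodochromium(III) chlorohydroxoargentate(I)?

[CrI2(NH3)4][AgCl(OH)]

Cation [Cr…]: ligand charges -2, Cr(III) ⇒ ion charge 1+.
Anion [Ag…]: ligand charges -2, Ag(I) ⇒ ion charge 1−.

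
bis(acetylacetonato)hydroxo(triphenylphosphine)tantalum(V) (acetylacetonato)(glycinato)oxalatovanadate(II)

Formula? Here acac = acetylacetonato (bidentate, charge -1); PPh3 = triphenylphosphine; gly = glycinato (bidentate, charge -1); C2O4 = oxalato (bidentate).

Cation [Ta…]: ligand charges -3, Ta(V) ⇒ ion charge 2+.
Anion [V…]: ligand charges -4, V(II) ⇒ ion charge 2−.

[Ta(acac)2(OH)(PPh3)][V(acac)(C2O4)(gly)]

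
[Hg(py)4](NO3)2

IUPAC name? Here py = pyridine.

The 2 nitrate counter-ions carry a total charge of -2, so each complex ion is 2+.
Ligand charges: 4×pyridine (neutral); total 0. So Hg + (0) = 2+, giving Hg = +2.

tetrakis(pyridine)mercury(II) nitrate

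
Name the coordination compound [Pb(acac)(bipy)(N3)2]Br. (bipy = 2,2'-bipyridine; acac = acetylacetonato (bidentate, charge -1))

(acetylacetonato)diazido(2,2'-bipyridine)lead(IV) bromide

The 1 bromide counter-ion carries a total charge of -1, so each complex ion is 1+.
Ligand charges: 1×2,2'-bipyridine (neutral), 2×azido (-1 each), 1×acetylacetonato (-1 each); total -3. So Pb + (-3) = 1+, giving Pb = +4.
Ligands are named alphabetically: acetylacetonato before azido before bipyridine.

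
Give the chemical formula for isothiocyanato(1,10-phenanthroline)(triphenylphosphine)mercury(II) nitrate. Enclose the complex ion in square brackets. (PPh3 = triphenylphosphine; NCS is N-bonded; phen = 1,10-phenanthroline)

Ligands: 1 triphenylphosphine (PPh3, neutral), 1 isothiocyanato (NCS, -1), 1 1,10-phenanthroline (phen, neutral). Ligand charge sum = -1.
With Hg in oxidation state +2, the complex ion is [Hg...]^1+.
Charge balance with nitrate (-1) requires 1 complex ion per 1 nitrate.

[Hg(NCS)(phen)(PPh3)]NO3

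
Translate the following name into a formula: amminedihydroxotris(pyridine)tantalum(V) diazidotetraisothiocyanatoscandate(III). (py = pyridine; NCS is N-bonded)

Cation [Ta…]: ligand charges -2, Ta(V) ⇒ ion charge 3+.
Anion [Sc…]: ligand charges -6, Sc(III) ⇒ ion charge 3−.
One 3+ cation balances one 3− anion.

[Ta(NH3)(OH)2(py)3][Sc(N3)2(NCS)4]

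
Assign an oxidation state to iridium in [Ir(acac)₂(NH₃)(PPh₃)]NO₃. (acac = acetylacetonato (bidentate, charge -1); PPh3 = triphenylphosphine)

1 nitrate outside the brackets (-1 each) → the complex ion is 1+.
Ligand charges: 2×acac = -2; 1×NH3 neutral; 1×PPh3 neutral; sum -2.
Ir + (-2) = 1+ ⇒ Ir is +3.

+3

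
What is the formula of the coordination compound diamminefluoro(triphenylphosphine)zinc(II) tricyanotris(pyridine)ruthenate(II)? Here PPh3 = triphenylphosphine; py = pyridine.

[ZnF(NH3)2(PPh3)][Ru(CN)3(py)3]

Cation [Zn…]: ligand charges -1, Zn(II) ⇒ ion charge 1+.
Anion [Ru…]: ligand charges -3, Ru(II) ⇒ ion charge 1−.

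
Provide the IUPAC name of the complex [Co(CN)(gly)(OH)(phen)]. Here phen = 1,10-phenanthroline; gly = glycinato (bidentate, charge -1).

There is no counter-ion, so the complex is neutral overall.
Ligand charges: 1×1,10-phenanthroline (neutral), 1×cyano (-1 each), 1×glycinato (-1 each), 1×hydroxo (-1 each); total -3. So Co + (-3) = 0, giving Co = +3.
Ligands are named alphabetically: cyano before glycinato before hydroxo before phenanthroline.

cyano(glycinato)hydroxo(1,10-phenanthroline)cobalt(III)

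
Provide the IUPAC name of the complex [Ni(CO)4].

tetracarbonylnickel(0)

There is no counter-ion, so the complex is neutral overall.
Ligand charges: 4×carbonyl (neutral); total 0. So Ni + (0) = 0, giving Ni = 0.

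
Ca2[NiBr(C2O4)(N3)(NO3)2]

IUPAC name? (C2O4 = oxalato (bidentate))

calcium azidobromodinitratooxalatonickelate(II)

The 2 calcium counter-ions carry a total charge of +4, so each complex ion is 4−.
Ligand charges: 1×oxalato (-2 each), 2×nitrato (-1 each), 1×bromo (-1 each), 1×azido (-1 each); total -6. So Ni + (-6) = 4−, giving Ni = +2.
Ligands are named alphabetically: azido before bromo before nitrato before oxalato.
The complex ion is anionic, so nickel takes the -ate form nickelate(II).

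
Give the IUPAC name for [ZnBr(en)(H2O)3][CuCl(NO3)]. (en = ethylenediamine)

triaquabromo(ethylenediamine)zinc(II) chloronitratocuprate(I)

Both ions are complex: the cation is named first with the plain metal name, the anion second with the -ate form; each ion's ligands are alphabetised independently.
Zinc is always +2 in its complexes; the cation's ligand charges sum to -1, so the complex cation is 1+.
A 1:1 salt means the anion carries the equal and opposite charge, 1−.
Anion: ligand charges sum to -2; for the ion to be 1−, Cu = +1.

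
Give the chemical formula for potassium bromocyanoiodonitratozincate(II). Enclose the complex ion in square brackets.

Ligands: 1 iodo (I, -1), 1 cyano (CN, -1), 1 nitrato (NO3, -1), 1 bromo (Br, -1). Ligand charge sum = -4.
With Zn in oxidation state +2, the complex ion is [Zn...]^2−.
Charge balance with potassium (+1) requires 1 complex ion per 2 potassium.

K2[ZnBr(CN)I(NO3)]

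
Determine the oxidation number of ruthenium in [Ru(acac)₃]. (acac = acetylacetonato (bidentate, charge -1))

No counter-ion: the bracketed complex is neutral.
Ligand charges: 3×acac = -3; sum -3.
Ru + (-3) = 0 ⇒ Ru is +3.

+3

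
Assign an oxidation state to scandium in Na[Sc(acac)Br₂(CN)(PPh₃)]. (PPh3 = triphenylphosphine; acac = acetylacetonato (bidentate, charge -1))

+3

1 sodium outside the brackets (+1 each) → the complex ion is 1−.
Ligand charges: 1×PPh3 neutral; 1×acac = -1; 1×CN = -1; 2×Br = -2; sum -4.
Sc + (-4) = 1− ⇒ Sc is +3.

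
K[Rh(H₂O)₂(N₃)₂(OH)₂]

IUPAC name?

potassium diaquadiazidodihydroxorhodate(III)

The 1 potassium counter-ion carries a total charge of +1, so each complex ion is 1−.
Ligand charges: 2×aqua (neutral), 2×hydroxo (-1 each), 2×azido (-1 each); total -4. So Rh + (-4) = 1−, giving Rh = +3.
Ligands are named alphabetically: aqua before azido before hydroxo.
The complex ion is anionic, so rhodium takes the -ate form rhodate(III).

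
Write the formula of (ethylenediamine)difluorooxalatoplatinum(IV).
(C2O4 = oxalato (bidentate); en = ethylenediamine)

[Pt(C2O4)(en)F2]

Ligands: 1 oxalato (C2O4, -2), 1 ethylenediamine (en, neutral), 2 fluoro (F, -1). Ligand charge sum = -4.
With Pt in oxidation state +4, the complex ion is [Pt...].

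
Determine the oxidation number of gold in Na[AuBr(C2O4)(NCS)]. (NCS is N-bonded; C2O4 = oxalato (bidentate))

1 sodium outside the brackets (+1 each) → the complex ion is 1−.
Ligand charges: 1×Br = -1; 1×NCS = -1; 1×C2O4 = -2; sum -4.
Au + (-4) = 1− ⇒ Au is +3.

+3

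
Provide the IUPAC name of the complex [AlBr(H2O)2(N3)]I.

The 1 iodide counter-ion carries a total charge of -1, so each complex ion is 1+.
Ligand charges: 2×aqua (neutral), 1×bromo (-1 each), 1×azido (-1 each); total -2. So Al + (-2) = 1+, giving Al = +3.
Ligands are named alphabetically: aqua before azido before bromo.

diaquaazidobromoaluminium(III) iodide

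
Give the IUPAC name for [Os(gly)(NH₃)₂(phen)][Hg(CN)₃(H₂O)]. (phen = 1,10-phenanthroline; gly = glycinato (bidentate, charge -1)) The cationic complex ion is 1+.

diammine(glycinato)(1,10-phenanthroline)osmium(II) aquatricyanomercurate(II)

Both ions are complex: the cation is named first with the plain metal name, the anion second with the -ate form; each ion's ligands are alphabetised independently.
The complex cation is given as 1+; its ligand charges sum to -1, so Os = +2.
A 1:1 salt means the anion carries the equal and opposite charge, 1−.
Anion: ligand charges sum to -3; for the ion to be 1−, Hg = +2.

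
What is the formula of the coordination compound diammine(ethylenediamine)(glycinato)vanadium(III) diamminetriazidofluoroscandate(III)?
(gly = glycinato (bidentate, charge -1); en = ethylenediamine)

Cation [V…]: ligand charges -1, V(III) ⇒ ion charge 2+.
Anion [Sc…]: ligand charges -4, Sc(III) ⇒ ion charge 1−.
One 2+ cation requires 2 of the 1− anion.

[V(en)(gly)(NH3)2][ScF(N3)3(NH3)2]2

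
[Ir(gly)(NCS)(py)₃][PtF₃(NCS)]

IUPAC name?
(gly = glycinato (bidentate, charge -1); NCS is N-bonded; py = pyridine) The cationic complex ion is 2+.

The complex cation is given as 2+; its ligand charges sum to -2, so Ir = +4.
A 1:1 salt means the anion carries the equal and opposite charge, 2−.
Anion: ligand charges sum to -4; for the ion to be 2−, Pt = +2.

(glycinato)isothiocyanatotris(pyridine)iridium(IV) trifluoroisothiocyanatoplatinate(II)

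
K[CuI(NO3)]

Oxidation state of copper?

+1

1 potassium outside the brackets (+1 each) → the complex ion is 1−.
Ligand charges: 1×I = -1; 1×NO3 = -1; sum -2.
Cu + (-2) = 1− ⇒ Cu is +1.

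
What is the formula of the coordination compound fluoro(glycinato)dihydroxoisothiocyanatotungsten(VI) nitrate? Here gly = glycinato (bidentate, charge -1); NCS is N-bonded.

Ligands: 1 glycinato (gly, -1), 1 isothiocyanato (NCS, -1), 1 fluoro (F, -1), 2 hydroxo (OH, -1). Ligand charge sum = -5.
Charge balance with nitrate (-1) requires 1 complex ion per 1 nitrate.

[WF(gly)(NCS)(OH)2]NO3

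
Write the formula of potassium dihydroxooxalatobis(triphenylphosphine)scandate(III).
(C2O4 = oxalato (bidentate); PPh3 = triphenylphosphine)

Ligands: 1 oxalato (C2O4, -2), 2 hydroxo (OH, -1), 2 triphenylphosphine (PPh3, neutral). Ligand charge sum = -4.
Charge balance with potassium (+1) requires 1 complex ion per 1 potassium.

K[Sc(C2O4)(OH)2(PPh3)2]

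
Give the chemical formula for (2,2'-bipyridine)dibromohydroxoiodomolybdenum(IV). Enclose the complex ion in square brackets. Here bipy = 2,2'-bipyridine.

Ligands: 1 hydroxo (OH, -1), 2 bromo (Br, -1), 1 2,2'-bipyridine (bipy, neutral), 1 iodo (I, -1). Ligand charge sum = -4.
With Mo in oxidation state +4, the complex ion is [Mo...].

[Mo(bipy)Br2I(OH)]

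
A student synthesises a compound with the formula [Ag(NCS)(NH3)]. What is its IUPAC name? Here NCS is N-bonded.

ammineisothiocyanatosilver(I)

There is no counter-ion, so the complex is neutral overall.
Ligand charges: 1×ammine (neutral), 1×isothiocyanato (-1 each); total -1. So Ag + (-1) = 0, giving Ag = +1.
Ligands are named alphabetically: ammine before isothiocyanato.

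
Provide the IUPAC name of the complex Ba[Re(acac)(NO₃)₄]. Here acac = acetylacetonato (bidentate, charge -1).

The 1 barium counter-ion carries a total charge of +2, so each complex ion is 2−.
Ligand charges: 1×acetylacetonato (-1 each), 4×nitrato (-1 each); total -5. So Re + (-5) = 2−, giving Re = +3.
The complex ion is anionic, so rhenium takes the -ate form rhenate(III).

barium (acetylacetonato)tetranitratorhenate(III)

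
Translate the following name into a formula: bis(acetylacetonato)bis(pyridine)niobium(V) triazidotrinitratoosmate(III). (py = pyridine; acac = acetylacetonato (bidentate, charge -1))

[Nb(acac)2(py)2][Os(N3)3(NO3)3]

Cation [Nb…]: ligand charges -2, Nb(V) ⇒ ion charge 3+.
Anion [Os…]: ligand charges -6, Os(III) ⇒ ion charge 3−.
One 3+ cation balances one 3− anion.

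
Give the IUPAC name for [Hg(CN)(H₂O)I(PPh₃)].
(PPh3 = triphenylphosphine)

There is no counter-ion, so the complex is neutral overall.
Ligand charges: 1×triphenylphosphine (neutral), 1×cyano (-1 each), 1×aqua (neutral), 1×iodo (-1 each); total -2. So Hg + (-2) = 0, giving Hg = +2.
Ligands are named alphabetically: aqua before cyano before iodo before triphenylphosphine.

aquacyanoiodo(triphenylphosphine)mercury(II)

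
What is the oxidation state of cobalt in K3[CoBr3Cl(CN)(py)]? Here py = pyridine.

3 potassium outside the brackets (+1 each) → the complex ion is 3−.
Ligand charges: 1×CN = -1; 1×py neutral; 3×Br = -3; 1×Cl = -1; sum -5.
Co + (-5) = 3− ⇒ Co is +2.

+2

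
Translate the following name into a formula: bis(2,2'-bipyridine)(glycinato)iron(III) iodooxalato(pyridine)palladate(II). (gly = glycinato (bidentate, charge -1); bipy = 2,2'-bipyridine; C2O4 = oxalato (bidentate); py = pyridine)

[Fe(bipy)2(gly)][Pd(C2O4)I(py)]2

Cation [Fe…]: ligand charges -1, Fe(III) ⇒ ion charge 2+.
Anion [Pd…]: ligand charges -3, Pd(II) ⇒ ion charge 1−.
One 2+ cation requires 2 of the 1− anion.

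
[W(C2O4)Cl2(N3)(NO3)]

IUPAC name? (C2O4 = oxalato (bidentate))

There is no counter-ion, so the complex is neutral overall.
Ligand charges: 1×nitrato (-1 each), 1×azido (-1 each), 1×oxalato (-2 each), 2×chloro (-1 each); total -6. So W + (-6) = 0, giving W = +6.
Ligands are named alphabetically: azido before chloro before nitrato before oxalato.

azidodichloronitratooxalatotungsten(VI)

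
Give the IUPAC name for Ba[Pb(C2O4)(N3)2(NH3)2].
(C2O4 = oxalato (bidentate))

barium diamminediazidooxalatoplumbate(II)

The 1 barium counter-ion carries a total charge of +2, so each complex ion is 2−.
Ligand charges: 2×ammine (neutral), 2×azido (-1 each), 1×oxalato (-2 each); total -4. So Pb + (-4) = 2−, giving Pb = +2.
The complex ion is anionic, so lead takes the -ate form plumbate(II).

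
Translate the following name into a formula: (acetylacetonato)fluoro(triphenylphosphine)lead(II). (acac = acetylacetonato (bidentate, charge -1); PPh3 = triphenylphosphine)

Ligands: 1 fluoro (F, -1), 1 acetylacetonato (acac, -1), 1 triphenylphosphine (PPh3, neutral). Ligand charge sum = -2.
With Pb in oxidation state +2, the complex ion is [Pb...].

[Pb(acac)F(PPh3)]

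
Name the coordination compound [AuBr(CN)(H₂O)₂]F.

diaquabromocyanogold(III) fluoride

The 1 fluoride counter-ion carries a total charge of -1, so each complex ion is 1+.
Ligand charges: 1×bromo (-1 each), 2×aqua (neutral), 1×cyano (-1 each); total -2. So Au + (-2) = 1+, giving Au = +3.
Ligands are named alphabetically: aqua before bromo before cyano.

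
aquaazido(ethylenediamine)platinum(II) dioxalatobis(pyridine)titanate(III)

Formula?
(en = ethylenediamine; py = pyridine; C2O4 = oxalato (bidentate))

Cation [Pt…]: ligand charges -1, Pt(II) ⇒ ion charge 1+.
Anion [Ti…]: ligand charges -4, Ti(III) ⇒ ion charge 1−.
One 1+ cation balances one 1− anion.

[Pt(en)(H2O)(N3)][Ti(C2O4)2(py)2]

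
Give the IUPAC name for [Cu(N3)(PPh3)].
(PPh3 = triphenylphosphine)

There is no counter-ion, so the complex is neutral overall.
Ligand charges: 1×azido (-1 each), 1×triphenylphosphine (neutral); total -1. So Cu + (-1) = 0, giving Cu = +1.
Ligands are named alphabetically: azido before triphenylphosphine.

azido(triphenylphosphine)copper(I)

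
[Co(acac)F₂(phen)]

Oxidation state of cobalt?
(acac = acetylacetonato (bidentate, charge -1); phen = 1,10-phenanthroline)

No counter-ion: the bracketed complex is neutral.
Ligand charges: 2×F = -2; 1×acac = -1; 1×phen neutral; sum -3.
Co + (-3) = 0 ⇒ Co is +3.

+3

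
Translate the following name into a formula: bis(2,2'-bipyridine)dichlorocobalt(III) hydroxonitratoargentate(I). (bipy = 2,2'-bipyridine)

Cation [Co…]: ligand charges -2, Co(III) ⇒ ion charge 1+.
Anion [Ag…]: ligand charges -2, Ag(I) ⇒ ion charge 1−.
One 1+ cation balances one 1− anion.

[Co(bipy)2Cl2][Ag(NO3)(OH)]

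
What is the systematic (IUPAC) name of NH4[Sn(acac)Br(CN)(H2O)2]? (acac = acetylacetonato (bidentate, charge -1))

ammonium (acetylacetonato)diaquabromocyanostannate(II)

The 1 ammonium counter-ion carries a total charge of +1, so each complex ion is 1−.
Ligand charges: 1×cyano (-1 each), 1×acetylacetonato (-1 each), 1×bromo (-1 each), 2×aqua (neutral); total -3. So Sn + (-3) = 1−, giving Sn = +2.
The complex ion is anionic, so tin takes the -ate form stannate(II).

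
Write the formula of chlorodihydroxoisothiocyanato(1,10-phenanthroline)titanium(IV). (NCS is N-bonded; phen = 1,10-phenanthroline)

[TiCl(NCS)(OH)2(phen)]

Ligands: 1 isothiocyanato (NCS, -1), 1 1,10-phenanthroline (phen, neutral), 1 chloro (Cl, -1), 2 hydroxo (OH, -1). Ligand charge sum = -4.
With Ti in oxidation state +4, the complex ion is [Ti...].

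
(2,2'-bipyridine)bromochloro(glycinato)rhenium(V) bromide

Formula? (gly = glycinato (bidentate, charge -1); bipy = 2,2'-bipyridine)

Ligands: 1 chloro (Cl, -1), 1 glycinato (gly, -1), 1 2,2'-bipyridine (bipy, neutral), 1 bromo (Br, -1). Ligand charge sum = -3.
Charge balance with bromide (-1) requires 1 complex ion per 2 bromide.

[Re(bipy)BrCl(gly)]Br2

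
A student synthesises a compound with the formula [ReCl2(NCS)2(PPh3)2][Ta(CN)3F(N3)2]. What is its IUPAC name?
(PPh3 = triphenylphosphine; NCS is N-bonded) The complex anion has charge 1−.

dichlorodiisothiocyanatobis(triphenylphosphine)rhenium(V) diazidotricyanofluorotantalate(V)

The complex anion is given as 1−; its ligand charges sum to -6, so Ta = +5.
A 1:1 salt means the cation carries the equal and opposite charge, 1+.
Cation: ligand charges sum to -4; for the ion to be 1+, Re = +5.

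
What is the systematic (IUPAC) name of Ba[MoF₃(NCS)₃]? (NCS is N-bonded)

barium trifluorotriisothiocyanatomolybdate(IV)

The 1 barium counter-ion carries a total charge of +2, so each complex ion is 2−.
Ligand charges: 3×isothiocyanato (-1 each), 3×fluoro (-1 each); total -6. So Mo + (-6) = 2−, giving Mo = +4.
The complex ion is anionic, so molybdenum takes the -ate form molybdate(IV).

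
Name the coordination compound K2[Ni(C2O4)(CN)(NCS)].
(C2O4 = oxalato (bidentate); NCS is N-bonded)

The 2 potassium counter-ions carry a total charge of +2, so each complex ion is 2−.
Ligand charges: 1×oxalato (-2 each), 1×isothiocyanato (-1 each), 1×cyano (-1 each); total -4. So Ni + (-4) = 2−, giving Ni = +2.
Ligands are named alphabetically: cyano before isothiocyanato before oxalato.
The complex ion is anionic, so nickel takes the -ate form nickelate(II).

potassium cyanoisothiocyanatooxalatonickelate(II)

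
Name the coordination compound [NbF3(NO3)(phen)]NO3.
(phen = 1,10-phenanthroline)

The 1 nitrate counter-ion carries a total charge of -1, so each complex ion is 1+.
Ligand charges: 1×nitrato (-1 each), 1×1,10-phenanthroline (neutral), 3×fluoro (-1 each); total -4. So Nb + (-4) = 1+, giving Nb = +5.
Ligands are named alphabetically: fluoro before nitrato before phenanthroline.

trifluoronitrato(1,10-phenanthroline)niobium(V) nitrate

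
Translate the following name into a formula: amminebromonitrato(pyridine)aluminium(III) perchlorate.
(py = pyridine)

Ligands: 1 nitrato (NO3, -1), 1 ammine (NH3, neutral), 1 pyridine (py, neutral), 1 bromo (Br, -1). Ligand charge sum = -2.
With Al in oxidation state +3, the complex ion is [Al...]^1+.
Charge balance with perchlorate (-1) requires 1 complex ion per 1 perchlorate.

[AlBr(NH3)(NO3)(py)]ClO4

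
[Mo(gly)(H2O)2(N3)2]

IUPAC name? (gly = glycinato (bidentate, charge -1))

diaquadiazido(glycinato)molybdenum(III)

There is no counter-ion, so the complex is neutral overall.
Ligand charges: 1×glycinato (-1 each), 2×aqua (neutral), 2×azido (-1 each); total -3. So Mo + (-3) = 0, giving Mo = +3.
Ligands are named alphabetically: aqua before azido before glycinato.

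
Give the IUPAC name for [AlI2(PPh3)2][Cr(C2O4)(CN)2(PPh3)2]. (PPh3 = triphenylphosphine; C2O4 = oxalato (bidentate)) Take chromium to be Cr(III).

diiodobis(triphenylphosphine)aluminium(III) dicyanooxalatobis(triphenylphosphine)chromate(III)

Both ions are complex: the cation is named first with the plain metal name, the anion second with the -ate form; each ion's ligands are alphabetised independently.
Cr is given as +3; the anion's ligand charges sum to -4, so the complex anion is 1−.
A 1:1 salt means the cation carries the equal and opposite charge, 1+.
Cation: ligand charges sum to -2; for the ion to be 1+, Al = +3.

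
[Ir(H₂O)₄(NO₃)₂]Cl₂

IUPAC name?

The 2 chloride counter-ions carry a total charge of -2, so each complex ion is 2+.
Ligand charges: 2×nitrato (-1 each), 4×aqua (neutral); total -2. So Ir + (-2) = 2+, giving Ir = +4.
Ligands are named alphabetically: aqua before nitrato.

tetraaquadinitratoiridium(IV) chloride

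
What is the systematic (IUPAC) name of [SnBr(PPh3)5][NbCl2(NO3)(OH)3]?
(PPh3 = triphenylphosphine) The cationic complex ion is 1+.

The complex cation is given as 1+; its ligand charges sum to -1, so Sn = +2.
A 1:1 salt means the anion carries the equal and opposite charge, 1−.
Anion: ligand charges sum to -6; for the ion to be 1−, Nb = +5.

bromopentakis(triphenylphosphine)tin(II) dichlorotrihydroxonitratoniobate(V)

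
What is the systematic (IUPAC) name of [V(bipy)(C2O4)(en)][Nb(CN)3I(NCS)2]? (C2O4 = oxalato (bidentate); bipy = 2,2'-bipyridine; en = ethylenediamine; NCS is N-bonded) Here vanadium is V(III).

(2,2'-bipyridine)(ethylenediamine)oxalatovanadium(III) tricyanoiododiisothiocyanatoniobate(V)

V is given as +3; the cation's ligand charges sum to -2, so the complex cation is 1+.
A 1:1 salt means the anion carries the equal and opposite charge, 1−.
Anion: ligand charges sum to -6; for the ion to be 1−, Nb = +5.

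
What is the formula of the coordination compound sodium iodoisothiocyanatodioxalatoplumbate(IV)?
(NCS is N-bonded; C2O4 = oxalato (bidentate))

Ligands: 1 isothiocyanato (NCS, -1), 2 oxalato (C2O4, -2), 1 iodo (I, -1). Ligand charge sum = -6.
With Pb in oxidation state +4, the complex ion is [Pb...]^2−.
Charge balance with sodium (+1) requires 1 complex ion per 2 sodium.

Na2[Pb(C2O4)2I(NCS)]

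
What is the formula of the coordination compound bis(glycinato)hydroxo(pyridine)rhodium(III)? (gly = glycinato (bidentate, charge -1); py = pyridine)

Ligands: 1 hydroxo (OH, -1), 2 glycinato (gly, -1), 1 pyridine (py, neutral). Ligand charge sum = -3.
With Rh in oxidation state +3, the complex ion is [Rh...].

[Rh(gly)2(OH)(py)]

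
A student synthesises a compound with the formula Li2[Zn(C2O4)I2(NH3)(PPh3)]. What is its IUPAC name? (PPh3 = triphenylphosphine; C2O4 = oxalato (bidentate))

The 2 lithium counter-ions carry a total charge of +2, so each complex ion is 2−.
Ligand charges: 2×iodo (-1 each), 1×triphenylphosphine (neutral), 1×oxalato (-2 each), 1×ammine (neutral); total -4. So Zn + (-4) = 2−, giving Zn = +2.
Ligands are named alphabetically: ammine before iodo before oxalato before triphenylphosphine.
The complex ion is anionic, so zinc takes the -ate form zincate(II).

lithium amminediiodooxalato(triphenylphosphine)zincate(II)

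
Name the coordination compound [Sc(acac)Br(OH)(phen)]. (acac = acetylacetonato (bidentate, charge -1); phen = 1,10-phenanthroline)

There is no counter-ion, so the complex is neutral overall.
Ligand charges: 1×bromo (-1 each), 1×acetylacetonato (-1 each), 1×1,10-phenanthroline (neutral), 1×hydroxo (-1 each); total -3. So Sc + (-3) = 0, giving Sc = +3.
Ligands are named alphabetically: acetylacetonato before bromo before hydroxo before phenanthroline.

(acetylacetonato)bromohydroxo(1,10-phenanthroline)scandium(III)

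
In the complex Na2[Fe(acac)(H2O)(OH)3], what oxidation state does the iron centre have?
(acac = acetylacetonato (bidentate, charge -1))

2 sodium outside the brackets (+1 each) → the complex ion is 2−.
Ligand charges: 3×OH = -3; 1×acac = -1; 1×H2O neutral; sum -4.
Fe + (-4) = 2− ⇒ Fe is +2.

+2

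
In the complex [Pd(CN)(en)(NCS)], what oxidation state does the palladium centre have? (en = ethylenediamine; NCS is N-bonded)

+2

No counter-ion: the bracketed complex is neutral.
Ligand charges: 1×en neutral; 1×NCS = -1; 1×CN = -1; sum -2.
Pd + (-2) = 0 ⇒ Pd is +2.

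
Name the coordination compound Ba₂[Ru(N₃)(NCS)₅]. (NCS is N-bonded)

barium azidopentaisothiocyanatoruthenate(II)

The 2 barium counter-ions carry a total charge of +4, so each complex ion is 4−.
Ligand charges: 1×azido (-1 each), 5×isothiocyanato (-1 each); total -6. So Ru + (-6) = 4−, giving Ru = +2.
Ligands are named alphabetically: azido before isothiocyanato.
The complex ion is anionic, so ruthenium takes the -ate form ruthenate(II).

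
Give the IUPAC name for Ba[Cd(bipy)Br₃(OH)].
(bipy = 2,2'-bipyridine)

barium (2,2'-bipyridine)tribromohydroxocadmate(II)

The 1 barium counter-ion carries a total charge of +2, so each complex ion is 2−.
Ligand charges: 1×hydroxo (-1 each), 1×2,2'-bipyridine (neutral), 3×bromo (-1 each); total -4. So Cd + (-4) = 2−, giving Cd = +2.
Ligands are named alphabetically: bipyridine before bromo before hydroxo.
The complex ion is anionic, so cadmium takes the -ate form cadmate(II).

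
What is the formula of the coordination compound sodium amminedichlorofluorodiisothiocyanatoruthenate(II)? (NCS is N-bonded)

Ligands: 1 ammine (NH3, neutral), 2 chloro (Cl, -1), 1 fluoro (F, -1), 2 isothiocyanato (NCS, -1). Ligand charge sum = -5.
With Ru in oxidation state +2, the complex ion is [Ru...]^3−.
Charge balance with sodium (+1) requires 1 complex ion per 3 sodium.

Na3[RuCl2F(NCS)2(NH3)]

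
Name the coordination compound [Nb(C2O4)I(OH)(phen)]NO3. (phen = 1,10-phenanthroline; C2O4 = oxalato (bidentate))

The 1 nitrate counter-ion carries a total charge of -1, so each complex ion is 1+.
Ligand charges: 1×iodo (-1 each), 1×1,10-phenanthroline (neutral), 1×oxalato (-2 each), 1×hydroxo (-1 each); total -4. So Nb + (-4) = 1+, giving Nb = +5.
Ligands are named alphabetically: hydroxo before iodo before oxalato before phenanthroline.

hydroxoiodooxalato(1,10-phenanthroline)niobium(V) nitrate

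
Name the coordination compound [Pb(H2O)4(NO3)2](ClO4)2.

tetraaquadinitratolead(IV) perchlorate

The 2 perchlorate counter-ions carry a total charge of -2, so each complex ion is 2+.
Ligand charges: 4×aqua (neutral), 2×nitrato (-1 each); total -2. So Pb + (-2) = 2+, giving Pb = +4.
Ligands are named alphabetically: aqua before nitrato.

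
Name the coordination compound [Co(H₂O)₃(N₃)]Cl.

The 1 chloride counter-ion carries a total charge of -1, so each complex ion is 1+.
Ligand charges: 3×aqua (neutral), 1×azido (-1 each); total -1. So Co + (-1) = 1+, giving Co = +2.
Ligands are named alphabetically: aqua before azido.

triaquaazidocobalt(II) chloride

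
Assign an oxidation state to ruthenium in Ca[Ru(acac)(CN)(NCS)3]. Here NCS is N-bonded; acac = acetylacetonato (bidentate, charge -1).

1 calcium outside the brackets (+2 each) → the complex ion is 2−.
Ligand charges: 1×CN = -1; 3×NCS = -3; 1×acac = -1; sum -5.
Ru + (-5) = 2− ⇒ Ru is +3.

+3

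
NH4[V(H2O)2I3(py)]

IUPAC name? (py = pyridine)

ammonium diaquatriiodo(pyridine)vanadate(II)

The 1 ammonium counter-ion carries a total charge of +1, so each complex ion is 1−.
Ligand charges: 3×iodo (-1 each), 2×aqua (neutral), 1×pyridine (neutral); total -3. So V + (-3) = 1−, giving V = +2.
Ligands are named alphabetically: aqua before iodo before pyridine.
The complex ion is anionic, so vanadium takes the -ate form vanadate(II).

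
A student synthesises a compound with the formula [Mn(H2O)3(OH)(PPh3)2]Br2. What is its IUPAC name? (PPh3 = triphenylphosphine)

triaquahydroxobis(triphenylphosphine)manganese(III) bromide

The 2 bromide counter-ions carry a total charge of -2, so each complex ion is 2+.
Ligand charges: 3×aqua (neutral), 2×triphenylphosphine (neutral), 1×hydroxo (-1 each); total -1. So Mn + (-1) = 2+, giving Mn = +3.
Ligands are named alphabetically: aqua before hydroxo before triphenylphosphine.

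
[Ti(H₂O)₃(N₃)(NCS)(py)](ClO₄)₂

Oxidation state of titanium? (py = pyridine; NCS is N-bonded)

+4

2 perchlorate outside the brackets (-1 each) → the complex ion is 2+.
Ligand charges: 1×py neutral; 1×N3 = -1; 3×H2O neutral; 1×NCS = -1; sum -2.
Ti + (-2) = 2+ ⇒ Ti is +4.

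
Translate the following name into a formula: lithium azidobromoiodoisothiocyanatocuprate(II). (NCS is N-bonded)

Li2[CuBrI(N3)(NCS)]

Ligands: 1 iodo (I, -1), 1 azido (N3, -1), 1 isothiocyanato (NCS, -1), 1 bromo (Br, -1). Ligand charge sum = -4.
With Cu in oxidation state +2, the complex ion is [Cu...]^2−.
Charge balance with lithium (+1) requires 1 complex ion per 2 lithium.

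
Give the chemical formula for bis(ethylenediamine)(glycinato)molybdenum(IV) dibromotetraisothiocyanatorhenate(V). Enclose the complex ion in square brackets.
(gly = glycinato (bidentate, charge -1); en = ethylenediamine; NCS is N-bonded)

[Mo(en)2(gly)][ReBr2(NCS)4]3

Cation [Mo…]: ligand charges -1, Mo(IV) ⇒ ion charge 3+.
Anion [Re…]: ligand charges -6, Re(V) ⇒ ion charge 1−.
One 3+ cation requires 3 of the 1− anion.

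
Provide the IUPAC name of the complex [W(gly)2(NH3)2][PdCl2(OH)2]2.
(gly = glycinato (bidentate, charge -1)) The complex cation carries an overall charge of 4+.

diamminebis(glycinato)tungsten(VI) dichlorodihydroxopalladate(II)

Both ions are complex: the cation is named first with the plain metal name, the anion second with the -ate form; each ion's ligands are alphabetised independently.
The complex cation is given as 4+; its ligand charges sum to -2, so W = +6.
With 2 anions per cation, each anion must be 4/2 = 2−.
Anion: ligand charges sum to -4; for the ion to be 2−, Pd = +2.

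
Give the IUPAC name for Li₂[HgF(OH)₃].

lithium fluorotrihydroxomercurate(II)

The 2 lithium counter-ions carry a total charge of +2, so each complex ion is 2−.
Ligand charges: 3×hydroxo (-1 each), 1×fluoro (-1 each); total -4. So Hg + (-4) = 2−, giving Hg = +2.
Ligands are named alphabetically: fluoro before hydroxo.
The complex ion is anionic, so mercury takes the -ate form mercurate(II).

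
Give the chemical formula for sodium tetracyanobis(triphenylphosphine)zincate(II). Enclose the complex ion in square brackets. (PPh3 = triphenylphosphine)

Na2[Zn(CN)4(PPh3)2]

Ligands: 4 cyano (CN, -1), 2 triphenylphosphine (PPh3, neutral). Ligand charge sum = -4.
Charge balance with sodium (+1) requires 1 complex ion per 2 sodium.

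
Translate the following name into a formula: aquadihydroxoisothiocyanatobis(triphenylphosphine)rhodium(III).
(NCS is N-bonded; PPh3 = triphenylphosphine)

[Rh(H2O)(NCS)(OH)2(PPh3)2]

Ligands: 2 hydroxo (OH, -1), 1 isothiocyanato (NCS, -1), 1 aqua (H2O, neutral), 2 triphenylphosphine (PPh3, neutral). Ligand charge sum = -3.
With Rh in oxidation state +3, the complex ion is [Rh...].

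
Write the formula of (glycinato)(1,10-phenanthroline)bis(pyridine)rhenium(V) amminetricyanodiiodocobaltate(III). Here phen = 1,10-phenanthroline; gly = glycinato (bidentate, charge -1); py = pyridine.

Cation [Re…]: ligand charges -1, Re(V) ⇒ ion charge 4+.
Anion [Co…]: ligand charges -5, Co(III) ⇒ ion charge 2−.
One 4+ cation requires 2 of the 2− anion.

[Re(gly)(phen)(py)2][Co(CN)3I2(NH3)]2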